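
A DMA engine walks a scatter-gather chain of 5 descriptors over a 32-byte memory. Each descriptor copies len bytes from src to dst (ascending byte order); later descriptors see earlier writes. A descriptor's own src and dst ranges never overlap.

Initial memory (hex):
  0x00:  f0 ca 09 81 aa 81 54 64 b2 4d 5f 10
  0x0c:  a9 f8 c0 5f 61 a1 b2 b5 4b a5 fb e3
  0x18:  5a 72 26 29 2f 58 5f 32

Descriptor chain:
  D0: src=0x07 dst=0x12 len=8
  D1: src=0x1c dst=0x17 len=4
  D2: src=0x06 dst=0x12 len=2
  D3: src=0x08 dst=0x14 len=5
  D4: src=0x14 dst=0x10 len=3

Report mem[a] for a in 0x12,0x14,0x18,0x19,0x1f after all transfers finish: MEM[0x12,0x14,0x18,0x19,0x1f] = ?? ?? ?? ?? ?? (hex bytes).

  after D0: wrote 8B at 0x12 = 64b24d5f10a9f8c0
  after D1: wrote 4B at 0x17 = 2f585f32
  after D2: wrote 2B at 0x12 = 5464
  after D3: wrote 5B at 0x14 = b24d5f10a9
  after D4: wrote 3B at 0x10 = b24d5f
query mem[0x12]=0x5f, mem[0x14]=0xb2, mem[0x18]=0xa9, mem[0x19]=0x5f, mem[0x1f]=0x32

MEM[0x12,0x14,0x18,0x19,0x1f] = 5f b2 a9 5f 32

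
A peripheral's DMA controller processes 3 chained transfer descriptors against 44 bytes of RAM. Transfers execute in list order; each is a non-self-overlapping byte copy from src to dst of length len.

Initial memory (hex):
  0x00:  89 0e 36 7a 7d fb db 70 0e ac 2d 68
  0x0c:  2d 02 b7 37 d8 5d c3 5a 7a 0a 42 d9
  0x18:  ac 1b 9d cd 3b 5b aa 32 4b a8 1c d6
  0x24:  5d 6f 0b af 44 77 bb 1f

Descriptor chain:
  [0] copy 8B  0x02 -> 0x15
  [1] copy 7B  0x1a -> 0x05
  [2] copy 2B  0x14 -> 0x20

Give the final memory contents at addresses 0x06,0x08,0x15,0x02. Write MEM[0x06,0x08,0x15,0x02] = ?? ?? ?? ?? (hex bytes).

#0 dst[0x15+8] := {0x36,0x7a,0x7d,0xfb,0xdb,0x70,0x0e,0xac}
#1 dst[0x05+7] := {0x70,0x0e,0xac,0x5b,0xaa,0x32,0x4b}
#2 dst[0x20+2] := {0x7a,0x36}
query mem[0x06]=0x0e, mem[0x08]=0x5b, mem[0x15]=0x36, mem[0x02]=0x36

MEM[0x06,0x08,0x15,0x02] = 0e 5b 36 36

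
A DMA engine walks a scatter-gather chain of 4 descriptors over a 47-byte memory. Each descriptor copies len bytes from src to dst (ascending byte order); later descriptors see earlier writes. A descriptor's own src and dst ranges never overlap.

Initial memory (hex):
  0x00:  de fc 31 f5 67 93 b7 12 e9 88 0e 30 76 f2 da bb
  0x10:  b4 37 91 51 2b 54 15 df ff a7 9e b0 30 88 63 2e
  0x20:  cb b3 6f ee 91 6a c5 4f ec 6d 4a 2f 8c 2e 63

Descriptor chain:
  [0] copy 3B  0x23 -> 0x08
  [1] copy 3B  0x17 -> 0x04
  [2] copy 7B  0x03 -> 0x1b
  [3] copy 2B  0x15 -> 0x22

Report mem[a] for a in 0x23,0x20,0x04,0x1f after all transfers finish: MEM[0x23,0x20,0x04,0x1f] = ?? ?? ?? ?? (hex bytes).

MEM[0x23,0x20,0x04,0x1f] = 15 ee df 12

  after D0: wrote 3B at 0x08 = ee916a
  after D1: wrote 3B at 0x04 = dfffa7
  after D2: wrote 7B at 0x1b = f5dfffa712ee91
  after D3: wrote 2B at 0x22 = 5415
query mem[0x23]=0x15, mem[0x20]=0xee, mem[0x04]=0xdf, mem[0x1f]=0x12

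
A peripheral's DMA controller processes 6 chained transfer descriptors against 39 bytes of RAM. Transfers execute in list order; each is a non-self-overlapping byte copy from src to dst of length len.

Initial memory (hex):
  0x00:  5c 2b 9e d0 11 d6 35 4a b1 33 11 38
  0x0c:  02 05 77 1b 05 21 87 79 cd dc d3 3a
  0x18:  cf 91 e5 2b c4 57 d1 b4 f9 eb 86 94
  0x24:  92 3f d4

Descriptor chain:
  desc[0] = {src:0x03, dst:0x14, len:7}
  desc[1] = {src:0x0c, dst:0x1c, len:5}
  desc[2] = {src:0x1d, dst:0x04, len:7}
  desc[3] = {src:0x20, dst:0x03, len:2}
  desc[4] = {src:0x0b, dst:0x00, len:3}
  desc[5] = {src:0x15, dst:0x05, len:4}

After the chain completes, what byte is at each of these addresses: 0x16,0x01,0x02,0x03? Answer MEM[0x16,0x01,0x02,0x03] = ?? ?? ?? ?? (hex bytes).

D0: mem[0x14..0x1a] <- [d0 11 d6 35 4a b1 33]
D1: mem[0x1c..0x20] <- [02 05 77 1b 05]
D2: mem[0x04..0x0a] <- [05 77 1b 05 eb 86 94]
D3: mem[0x03..0x04] <- [05 eb]
D4: mem[0x00..0x02] <- [38 02 05]
D5: mem[0x05..0x08] <- [11 d6 35 4a]
query mem[0x16]=0xd6, mem[0x01]=0x02, mem[0x02]=0x05, mem[0x03]=0x05

MEM[0x16,0x01,0x02,0x03] = d6 02 05 05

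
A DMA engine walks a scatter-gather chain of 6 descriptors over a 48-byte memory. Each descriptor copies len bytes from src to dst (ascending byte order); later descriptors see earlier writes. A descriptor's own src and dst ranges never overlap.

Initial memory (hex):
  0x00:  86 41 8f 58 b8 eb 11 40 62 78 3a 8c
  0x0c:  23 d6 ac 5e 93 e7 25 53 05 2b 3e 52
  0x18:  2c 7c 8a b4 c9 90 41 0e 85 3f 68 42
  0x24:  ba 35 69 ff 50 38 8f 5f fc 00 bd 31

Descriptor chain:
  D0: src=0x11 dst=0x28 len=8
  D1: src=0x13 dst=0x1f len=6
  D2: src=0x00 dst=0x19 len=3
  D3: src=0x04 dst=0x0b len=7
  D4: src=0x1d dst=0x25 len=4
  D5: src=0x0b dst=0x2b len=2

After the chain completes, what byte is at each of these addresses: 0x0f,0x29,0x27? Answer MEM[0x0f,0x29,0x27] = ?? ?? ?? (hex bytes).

  after D0: wrote 8B at 0x28 = e72553052b3e522c
  after D1: wrote 6B at 0x1f = 53052b3e522c
  after D2: wrote 3B at 0x19 = 86418f
  after D3: wrote 7B at 0x0b = b8eb114062783a
  after D4: wrote 4B at 0x25 = 90415305
  after D5: wrote 2B at 0x2b = b8eb
query mem[0x0f]=0x62, mem[0x29]=0x25, mem[0x27]=0x53

MEM[0x0f,0x29,0x27] = 62 25 53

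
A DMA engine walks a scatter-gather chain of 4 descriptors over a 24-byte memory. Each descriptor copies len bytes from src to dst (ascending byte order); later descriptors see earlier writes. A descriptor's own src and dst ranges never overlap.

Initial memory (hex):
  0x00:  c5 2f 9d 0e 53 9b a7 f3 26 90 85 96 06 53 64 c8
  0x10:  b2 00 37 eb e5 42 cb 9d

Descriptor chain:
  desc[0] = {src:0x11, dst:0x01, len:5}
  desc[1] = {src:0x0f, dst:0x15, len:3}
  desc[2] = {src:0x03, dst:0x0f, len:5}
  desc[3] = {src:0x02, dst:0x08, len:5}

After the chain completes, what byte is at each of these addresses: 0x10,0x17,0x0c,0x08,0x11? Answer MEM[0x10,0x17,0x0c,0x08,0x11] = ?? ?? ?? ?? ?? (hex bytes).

MEM[0x10,0x17,0x0c,0x08,0x11] = e5 00 a7 37 42

#0 dst[0x01+5] := {0x00,0x37,0xeb,0xe5,0x42}
#1 dst[0x15+3] := {0xc8,0xb2,0x00}
#2 dst[0x0f+5] := {0xeb,0xe5,0x42,0xa7,0xf3}
#3 dst[0x08+5] := {0x37,0xeb,0xe5,0x42,0xa7}
query mem[0x10]=0xe5, mem[0x17]=0x00, mem[0x0c]=0xa7, mem[0x08]=0x37, mem[0x11]=0x42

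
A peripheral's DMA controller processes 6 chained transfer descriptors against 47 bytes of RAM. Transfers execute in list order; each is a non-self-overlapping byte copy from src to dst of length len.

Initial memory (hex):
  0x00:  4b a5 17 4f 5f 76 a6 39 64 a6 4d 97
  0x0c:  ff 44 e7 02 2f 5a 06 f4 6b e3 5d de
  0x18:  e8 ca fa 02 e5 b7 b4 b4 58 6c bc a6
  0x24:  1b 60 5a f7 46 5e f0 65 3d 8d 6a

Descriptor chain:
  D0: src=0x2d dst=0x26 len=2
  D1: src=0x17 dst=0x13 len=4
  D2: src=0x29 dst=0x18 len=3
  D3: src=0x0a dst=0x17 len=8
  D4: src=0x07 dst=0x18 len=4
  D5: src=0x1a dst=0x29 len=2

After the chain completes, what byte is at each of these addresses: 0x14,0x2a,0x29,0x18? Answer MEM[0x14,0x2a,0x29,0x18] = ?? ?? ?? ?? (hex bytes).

D0: mem[0x26..0x27] <- [8d 6a]
D1: mem[0x13..0x16] <- [de e8 ca fa]
D2: mem[0x18..0x1a] <- [5e f0 65]
D3: mem[0x17..0x1e] <- [4d 97 ff 44 e7 02 2f 5a]
D4: mem[0x18..0x1b] <- [39 64 a6 4d]
D5: mem[0x29..0x2a] <- [a6 4d]
query mem[0x14]=0xe8, mem[0x2a]=0x4d, mem[0x29]=0xa6, mem[0x18]=0x39

MEM[0x14,0x2a,0x29,0x18] = e8 4d a6 39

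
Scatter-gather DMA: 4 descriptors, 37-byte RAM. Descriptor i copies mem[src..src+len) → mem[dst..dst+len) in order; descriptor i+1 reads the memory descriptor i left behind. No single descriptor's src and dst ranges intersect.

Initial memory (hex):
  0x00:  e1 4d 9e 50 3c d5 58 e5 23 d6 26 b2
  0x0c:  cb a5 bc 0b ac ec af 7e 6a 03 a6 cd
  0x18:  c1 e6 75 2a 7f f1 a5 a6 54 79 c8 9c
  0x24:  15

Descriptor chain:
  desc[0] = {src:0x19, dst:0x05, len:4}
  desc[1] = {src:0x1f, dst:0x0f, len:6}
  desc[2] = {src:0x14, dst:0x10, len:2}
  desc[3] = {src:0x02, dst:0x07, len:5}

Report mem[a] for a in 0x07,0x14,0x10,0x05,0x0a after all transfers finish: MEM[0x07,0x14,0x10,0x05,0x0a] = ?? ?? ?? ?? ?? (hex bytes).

MEM[0x07,0x14,0x10,0x05,0x0a] = 9e 15 15 e6 e6

D0: mem[0x05..0x08] <- [e6 75 2a 7f]
D1: mem[0x0f..0x14] <- [a6 54 79 c8 9c 15]
D2: mem[0x10..0x11] <- [15 03]
D3: mem[0x07..0x0b] <- [9e 50 3c e6 75]
query mem[0x07]=0x9e, mem[0x14]=0x15, mem[0x10]=0x15, mem[0x05]=0xe6, mem[0x0a]=0xe6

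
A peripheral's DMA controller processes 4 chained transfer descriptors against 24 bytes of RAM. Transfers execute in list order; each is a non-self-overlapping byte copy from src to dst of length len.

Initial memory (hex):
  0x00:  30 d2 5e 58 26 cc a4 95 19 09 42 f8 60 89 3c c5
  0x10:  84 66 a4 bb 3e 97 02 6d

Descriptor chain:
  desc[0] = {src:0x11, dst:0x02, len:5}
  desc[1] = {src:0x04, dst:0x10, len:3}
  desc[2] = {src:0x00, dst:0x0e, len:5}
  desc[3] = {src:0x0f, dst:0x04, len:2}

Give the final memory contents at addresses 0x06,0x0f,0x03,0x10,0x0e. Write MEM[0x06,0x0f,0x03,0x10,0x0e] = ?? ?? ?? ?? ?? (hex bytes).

MEM[0x06,0x0f,0x03,0x10,0x0e] = 97 d2 a4 66 30

D0: mem[0x02..0x06] <- [66 a4 bb 3e 97]
D1: mem[0x10..0x12] <- [bb 3e 97]
D2: mem[0x0e..0x12] <- [30 d2 66 a4 bb]
D3: mem[0x04..0x05] <- [d2 66]
query mem[0x06]=0x97, mem[0x0f]=0xd2, mem[0x03]=0xa4, mem[0x10]=0x66, mem[0x0e]=0x30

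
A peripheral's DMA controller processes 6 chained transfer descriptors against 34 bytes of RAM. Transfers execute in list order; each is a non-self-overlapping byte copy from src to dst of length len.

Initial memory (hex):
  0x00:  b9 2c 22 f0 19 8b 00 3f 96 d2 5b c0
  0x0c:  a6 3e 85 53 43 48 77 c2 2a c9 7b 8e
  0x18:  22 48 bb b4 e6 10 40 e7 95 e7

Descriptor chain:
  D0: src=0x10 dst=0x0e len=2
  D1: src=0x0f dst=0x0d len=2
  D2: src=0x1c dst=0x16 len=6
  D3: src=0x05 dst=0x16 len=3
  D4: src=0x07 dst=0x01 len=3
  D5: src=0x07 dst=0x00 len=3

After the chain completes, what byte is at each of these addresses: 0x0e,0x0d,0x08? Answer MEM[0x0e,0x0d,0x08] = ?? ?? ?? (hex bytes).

  after D0: wrote 2B at 0x0e = 4348
  after D1: wrote 2B at 0x0d = 4843
  after D2: wrote 6B at 0x16 = e61040e795e7
  after D3: wrote 3B at 0x16 = 8b003f
  after D4: wrote 3B at 0x01 = 3f96d2
  after D5: wrote 3B at 0x00 = 3f96d2
query mem[0x0e]=0x43, mem[0x0d]=0x48, mem[0x08]=0x96

MEM[0x0e,0x0d,0x08] = 43 48 96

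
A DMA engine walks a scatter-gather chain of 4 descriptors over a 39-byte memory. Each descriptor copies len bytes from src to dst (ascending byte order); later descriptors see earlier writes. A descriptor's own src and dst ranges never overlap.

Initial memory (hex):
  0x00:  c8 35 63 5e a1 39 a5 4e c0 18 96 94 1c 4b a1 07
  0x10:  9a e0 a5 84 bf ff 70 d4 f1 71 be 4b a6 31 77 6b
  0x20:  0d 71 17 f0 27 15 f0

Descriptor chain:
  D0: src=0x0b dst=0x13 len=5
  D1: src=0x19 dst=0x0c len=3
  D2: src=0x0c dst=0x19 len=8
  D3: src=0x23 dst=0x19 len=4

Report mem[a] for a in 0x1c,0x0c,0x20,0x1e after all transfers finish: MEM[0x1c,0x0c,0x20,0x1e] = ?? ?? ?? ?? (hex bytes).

  after D0: wrote 5B at 0x13 = 941c4ba107
  after D1: wrote 3B at 0x0c = 71be4b
  after D2: wrote 8B at 0x19 = 71be4b079ae0a594
  after D3: wrote 4B at 0x19 = f02715f0
query mem[0x1c]=0xf0, mem[0x0c]=0x71, mem[0x20]=0x94, mem[0x1e]=0xe0

MEM[0x1c,0x0c,0x20,0x1e] = f0 71 94 e0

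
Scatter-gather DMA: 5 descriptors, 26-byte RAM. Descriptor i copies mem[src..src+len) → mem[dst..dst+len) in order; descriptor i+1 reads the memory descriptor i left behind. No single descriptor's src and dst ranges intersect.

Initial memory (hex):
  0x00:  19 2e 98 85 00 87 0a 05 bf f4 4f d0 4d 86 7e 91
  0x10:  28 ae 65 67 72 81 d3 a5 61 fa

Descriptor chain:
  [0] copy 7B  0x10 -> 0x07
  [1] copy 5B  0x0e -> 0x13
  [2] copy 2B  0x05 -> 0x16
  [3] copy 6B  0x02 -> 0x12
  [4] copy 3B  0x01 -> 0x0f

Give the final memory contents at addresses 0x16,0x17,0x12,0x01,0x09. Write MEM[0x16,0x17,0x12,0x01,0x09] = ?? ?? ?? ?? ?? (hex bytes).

MEM[0x16,0x17,0x12,0x01,0x09] = 0a 28 98 2e 65

[0] 0x10->0x07 len=7 : 28 ae 65 67 72 81 d3
[1] 0x0e->0x13 len=5 : 7e 91 28 ae 65
[2] 0x05->0x16 len=2 : 87 0a
[3] 0x02->0x12 len=6 : 98 85 00 87 0a 28
[4] 0x01->0x0f len=3 : 2e 98 85
query mem[0x16]=0x0a, mem[0x17]=0x28, mem[0x12]=0x98, mem[0x01]=0x2e, mem[0x09]=0x65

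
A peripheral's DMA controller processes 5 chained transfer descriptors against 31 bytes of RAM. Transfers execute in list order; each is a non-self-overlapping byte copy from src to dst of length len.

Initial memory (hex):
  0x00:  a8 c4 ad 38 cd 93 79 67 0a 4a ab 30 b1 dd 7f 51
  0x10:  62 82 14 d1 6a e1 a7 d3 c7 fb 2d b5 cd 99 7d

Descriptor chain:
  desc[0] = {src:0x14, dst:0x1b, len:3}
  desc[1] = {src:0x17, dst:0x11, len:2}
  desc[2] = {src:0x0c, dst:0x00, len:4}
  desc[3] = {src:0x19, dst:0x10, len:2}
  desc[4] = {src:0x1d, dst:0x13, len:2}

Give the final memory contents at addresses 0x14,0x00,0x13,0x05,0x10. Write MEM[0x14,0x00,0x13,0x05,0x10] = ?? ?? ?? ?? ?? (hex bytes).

D0: mem[0x1b..0x1d] <- [6a e1 a7]
D1: mem[0x11..0x12] <- [d3 c7]
D2: mem[0x00..0x03] <- [b1 dd 7f 51]
D3: mem[0x10..0x11] <- [fb 2d]
D4: mem[0x13..0x14] <- [a7 7d]
query mem[0x14]=0x7d, mem[0x00]=0xb1, mem[0x13]=0xa7, mem[0x05]=0x93, mem[0x10]=0xfb

MEM[0x14,0x00,0x13,0x05,0x10] = 7d b1 a7 93 fb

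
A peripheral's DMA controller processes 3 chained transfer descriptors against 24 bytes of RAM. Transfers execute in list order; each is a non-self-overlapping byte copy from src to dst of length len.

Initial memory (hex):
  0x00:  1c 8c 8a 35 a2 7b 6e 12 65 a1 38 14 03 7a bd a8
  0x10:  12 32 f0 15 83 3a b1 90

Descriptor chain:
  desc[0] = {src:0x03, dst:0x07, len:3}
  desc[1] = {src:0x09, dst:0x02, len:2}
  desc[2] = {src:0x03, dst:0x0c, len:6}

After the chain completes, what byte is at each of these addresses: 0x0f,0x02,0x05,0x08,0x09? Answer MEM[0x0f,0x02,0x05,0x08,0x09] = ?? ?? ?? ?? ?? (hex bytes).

#0 dst[0x07+3] := {0x35,0xa2,0x7b}
#1 dst[0x02+2] := {0x7b,0x38}
#2 dst[0x0c+6] := {0x38,0xa2,0x7b,0x6e,0x35,0xa2}
query mem[0x0f]=0x6e, mem[0x02]=0x7b, mem[0x05]=0x7b, mem[0x08]=0xa2, mem[0x09]=0x7b

MEM[0x0f,0x02,0x05,0x08,0x09] = 6e 7b 7b a2 7b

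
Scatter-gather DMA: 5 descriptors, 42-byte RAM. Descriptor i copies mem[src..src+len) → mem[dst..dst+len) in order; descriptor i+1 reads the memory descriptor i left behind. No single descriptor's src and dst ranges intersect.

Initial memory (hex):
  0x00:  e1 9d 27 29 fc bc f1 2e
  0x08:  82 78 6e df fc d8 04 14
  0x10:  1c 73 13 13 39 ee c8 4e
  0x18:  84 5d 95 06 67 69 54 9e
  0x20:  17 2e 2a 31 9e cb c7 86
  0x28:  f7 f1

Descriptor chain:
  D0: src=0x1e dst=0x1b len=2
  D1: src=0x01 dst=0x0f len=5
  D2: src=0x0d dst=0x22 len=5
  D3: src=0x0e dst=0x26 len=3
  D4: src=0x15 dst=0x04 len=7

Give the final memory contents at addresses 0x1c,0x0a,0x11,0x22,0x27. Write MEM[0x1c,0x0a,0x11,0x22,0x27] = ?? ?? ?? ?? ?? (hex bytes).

MEM[0x1c,0x0a,0x11,0x22,0x27] = 9e 54 29 d8 9d

  after D0: wrote 2B at 0x1b = 549e
  after D1: wrote 5B at 0x0f = 9d2729fcbc
  after D2: wrote 5B at 0x22 = d8049d2729
  after D3: wrote 3B at 0x26 = 049d27
  after D4: wrote 7B at 0x04 = eec84e845d9554
query mem[0x1c]=0x9e, mem[0x0a]=0x54, mem[0x11]=0x29, mem[0x22]=0xd8, mem[0x27]=0x9d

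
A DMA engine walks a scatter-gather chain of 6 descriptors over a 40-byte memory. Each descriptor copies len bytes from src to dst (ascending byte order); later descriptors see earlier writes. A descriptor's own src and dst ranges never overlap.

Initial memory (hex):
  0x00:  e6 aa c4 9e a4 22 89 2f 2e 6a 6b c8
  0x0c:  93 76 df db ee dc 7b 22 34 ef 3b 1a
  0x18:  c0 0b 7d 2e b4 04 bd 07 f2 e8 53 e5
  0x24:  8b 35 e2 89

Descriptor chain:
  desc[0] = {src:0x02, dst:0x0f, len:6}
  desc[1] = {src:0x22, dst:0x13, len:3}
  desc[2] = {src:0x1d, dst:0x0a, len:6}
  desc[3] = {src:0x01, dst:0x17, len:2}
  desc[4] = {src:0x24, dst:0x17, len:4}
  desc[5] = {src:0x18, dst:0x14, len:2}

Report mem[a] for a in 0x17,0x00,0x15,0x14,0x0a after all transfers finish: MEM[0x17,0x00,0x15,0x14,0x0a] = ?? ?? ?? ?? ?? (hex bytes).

MEM[0x17,0x00,0x15,0x14,0x0a] = 8b e6 e2 35 04

[0] 0x02->0x0f len=6 : c4 9e a4 22 89 2f
[1] 0x22->0x13 len=3 : 53 e5 8b
[2] 0x1d->0x0a len=6 : 04 bd 07 f2 e8 53
[3] 0x01->0x17 len=2 : aa c4
[4] 0x24->0x17 len=4 : 8b 35 e2 89
[5] 0x18->0x14 len=2 : 35 e2
query mem[0x17]=0x8b, mem[0x00]=0xe6, mem[0x15]=0xe2, mem[0x14]=0x35, mem[0x0a]=0x04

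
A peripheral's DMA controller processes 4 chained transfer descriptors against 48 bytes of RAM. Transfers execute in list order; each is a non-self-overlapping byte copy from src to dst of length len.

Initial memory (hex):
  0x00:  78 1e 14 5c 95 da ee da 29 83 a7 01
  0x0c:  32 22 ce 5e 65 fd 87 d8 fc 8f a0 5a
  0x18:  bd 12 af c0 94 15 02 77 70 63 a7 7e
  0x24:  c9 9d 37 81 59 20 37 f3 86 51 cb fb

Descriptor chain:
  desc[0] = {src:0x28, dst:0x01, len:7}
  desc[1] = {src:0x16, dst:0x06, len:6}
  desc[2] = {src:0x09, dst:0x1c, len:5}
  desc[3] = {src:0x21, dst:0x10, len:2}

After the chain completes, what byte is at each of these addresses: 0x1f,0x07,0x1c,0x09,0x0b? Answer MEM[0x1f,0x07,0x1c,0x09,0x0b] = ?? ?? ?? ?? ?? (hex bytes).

MEM[0x1f,0x07,0x1c,0x09,0x0b] = 32 5a 12 12 c0

[0] 0x28->0x01 len=7 : 59 20 37 f3 86 51 cb
[1] 0x16->0x06 len=6 : a0 5a bd 12 af c0
[2] 0x09->0x1c len=5 : 12 af c0 32 22
[3] 0x21->0x10 len=2 : 63 a7
query mem[0x1f]=0x32, mem[0x07]=0x5a, mem[0x1c]=0x12, mem[0x09]=0x12, mem[0x0b]=0xc0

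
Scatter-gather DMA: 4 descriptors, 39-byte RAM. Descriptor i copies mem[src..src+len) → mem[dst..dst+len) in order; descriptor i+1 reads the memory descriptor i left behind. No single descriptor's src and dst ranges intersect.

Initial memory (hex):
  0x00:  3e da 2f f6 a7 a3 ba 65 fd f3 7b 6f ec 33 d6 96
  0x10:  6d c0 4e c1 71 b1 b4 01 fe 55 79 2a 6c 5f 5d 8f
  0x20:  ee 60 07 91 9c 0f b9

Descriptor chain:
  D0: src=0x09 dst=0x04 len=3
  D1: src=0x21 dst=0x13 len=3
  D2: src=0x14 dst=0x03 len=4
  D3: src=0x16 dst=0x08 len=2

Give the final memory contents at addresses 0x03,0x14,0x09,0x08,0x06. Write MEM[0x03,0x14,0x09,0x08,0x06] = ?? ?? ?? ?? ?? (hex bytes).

[0] 0x09->0x04 len=3 : f3 7b 6f
[1] 0x21->0x13 len=3 : 60 07 91
[2] 0x14->0x03 len=4 : 07 91 b4 01
[3] 0x16->0x08 len=2 : b4 01
query mem[0x03]=0x07, mem[0x14]=0x07, mem[0x09]=0x01, mem[0x08]=0xb4, mem[0x06]=0x01

MEM[0x03,0x14,0x09,0x08,0x06] = 07 07 01 b4 01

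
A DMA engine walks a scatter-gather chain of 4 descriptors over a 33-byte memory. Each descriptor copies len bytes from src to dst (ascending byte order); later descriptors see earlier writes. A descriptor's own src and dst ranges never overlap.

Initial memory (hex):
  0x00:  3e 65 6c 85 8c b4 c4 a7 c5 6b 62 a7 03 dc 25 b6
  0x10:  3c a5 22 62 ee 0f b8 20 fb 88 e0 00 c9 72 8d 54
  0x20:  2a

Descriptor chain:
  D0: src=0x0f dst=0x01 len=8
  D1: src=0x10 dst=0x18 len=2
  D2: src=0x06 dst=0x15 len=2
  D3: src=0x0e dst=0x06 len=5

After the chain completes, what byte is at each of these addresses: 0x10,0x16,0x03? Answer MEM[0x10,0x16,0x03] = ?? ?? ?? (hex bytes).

MEM[0x10,0x16,0x03] = 3c 0f a5

#0 dst[0x01+8] := {0xb6,0x3c,0xa5,0x22,0x62,0xee,0x0f,0xb8}
#1 dst[0x18+2] := {0x3c,0xa5}
#2 dst[0x15+2] := {0xee,0x0f}
#3 dst[0x06+5] := {0x25,0xb6,0x3c,0xa5,0x22}
query mem[0x10]=0x3c, mem[0x16]=0x0f, mem[0x03]=0xa5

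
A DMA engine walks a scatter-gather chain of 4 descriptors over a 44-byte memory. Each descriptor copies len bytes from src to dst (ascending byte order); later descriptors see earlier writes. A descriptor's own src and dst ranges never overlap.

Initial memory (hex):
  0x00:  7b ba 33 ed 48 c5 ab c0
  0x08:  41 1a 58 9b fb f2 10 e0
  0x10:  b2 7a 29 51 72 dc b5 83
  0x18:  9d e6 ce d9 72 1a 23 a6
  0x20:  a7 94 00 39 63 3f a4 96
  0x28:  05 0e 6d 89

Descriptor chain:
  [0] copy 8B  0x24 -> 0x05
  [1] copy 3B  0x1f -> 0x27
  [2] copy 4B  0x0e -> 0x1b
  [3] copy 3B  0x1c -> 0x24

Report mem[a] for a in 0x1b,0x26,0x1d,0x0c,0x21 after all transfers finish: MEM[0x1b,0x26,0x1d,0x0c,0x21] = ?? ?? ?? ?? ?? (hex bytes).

D0: mem[0x05..0x0c] <- [63 3f a4 96 05 0e 6d 89]
D1: mem[0x27..0x29] <- [a6 a7 94]
D2: mem[0x1b..0x1e] <- [10 e0 b2 7a]
D3: mem[0x24..0x26] <- [e0 b2 7a]
query mem[0x1b]=0x10, mem[0x26]=0x7a, mem[0x1d]=0xb2, mem[0x0c]=0x89, mem[0x21]=0x94

MEM[0x1b,0x26,0x1d,0x0c,0x21] = 10 7a b2 89 94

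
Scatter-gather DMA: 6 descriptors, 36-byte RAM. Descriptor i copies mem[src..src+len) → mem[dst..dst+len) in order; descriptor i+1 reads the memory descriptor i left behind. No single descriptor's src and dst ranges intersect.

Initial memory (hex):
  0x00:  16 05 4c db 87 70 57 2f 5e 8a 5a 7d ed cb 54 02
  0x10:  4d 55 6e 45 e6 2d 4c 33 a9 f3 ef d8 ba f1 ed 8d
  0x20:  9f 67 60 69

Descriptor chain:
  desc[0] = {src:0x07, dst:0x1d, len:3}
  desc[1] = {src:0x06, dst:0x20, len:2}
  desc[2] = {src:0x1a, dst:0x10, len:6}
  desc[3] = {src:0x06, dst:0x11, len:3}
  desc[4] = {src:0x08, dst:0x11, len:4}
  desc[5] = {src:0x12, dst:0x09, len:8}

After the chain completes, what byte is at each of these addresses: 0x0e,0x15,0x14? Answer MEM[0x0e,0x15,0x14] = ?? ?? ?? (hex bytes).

[0] 0x07->0x1d len=3 : 2f 5e 8a
[1] 0x06->0x20 len=2 : 57 2f
[2] 0x1a->0x10 len=6 : ef d8 ba 2f 5e 8a
[3] 0x06->0x11 len=3 : 57 2f 5e
[4] 0x08->0x11 len=4 : 5e 8a 5a 7d
[5] 0x12->0x09 len=8 : 8a 5a 7d 8a 4c 33 a9 f3
query mem[0x0e]=0x33, mem[0x15]=0x8a, mem[0x14]=0x7d

MEM[0x0e,0x15,0x14] = 33 8a 7d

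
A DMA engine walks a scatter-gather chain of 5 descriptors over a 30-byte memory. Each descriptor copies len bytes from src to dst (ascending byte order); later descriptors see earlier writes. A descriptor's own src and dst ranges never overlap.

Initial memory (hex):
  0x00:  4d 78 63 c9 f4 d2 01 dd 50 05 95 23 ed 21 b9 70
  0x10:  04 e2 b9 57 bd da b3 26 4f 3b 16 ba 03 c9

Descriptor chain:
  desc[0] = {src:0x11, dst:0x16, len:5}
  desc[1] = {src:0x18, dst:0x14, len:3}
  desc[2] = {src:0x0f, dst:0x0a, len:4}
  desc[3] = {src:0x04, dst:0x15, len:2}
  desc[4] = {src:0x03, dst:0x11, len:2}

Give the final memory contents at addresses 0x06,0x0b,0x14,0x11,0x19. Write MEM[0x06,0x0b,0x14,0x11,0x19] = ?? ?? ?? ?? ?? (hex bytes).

MEM[0x06,0x0b,0x14,0x11,0x19] = 01 04 57 c9 bd

[0] 0x11->0x16 len=5 : e2 b9 57 bd da
[1] 0x18->0x14 len=3 : 57 bd da
[2] 0x0f->0x0a len=4 : 70 04 e2 b9
[3] 0x04->0x15 len=2 : f4 d2
[4] 0x03->0x11 len=2 : c9 f4
query mem[0x06]=0x01, mem[0x0b]=0x04, mem[0x14]=0x57, mem[0x11]=0xc9, mem[0x19]=0xbd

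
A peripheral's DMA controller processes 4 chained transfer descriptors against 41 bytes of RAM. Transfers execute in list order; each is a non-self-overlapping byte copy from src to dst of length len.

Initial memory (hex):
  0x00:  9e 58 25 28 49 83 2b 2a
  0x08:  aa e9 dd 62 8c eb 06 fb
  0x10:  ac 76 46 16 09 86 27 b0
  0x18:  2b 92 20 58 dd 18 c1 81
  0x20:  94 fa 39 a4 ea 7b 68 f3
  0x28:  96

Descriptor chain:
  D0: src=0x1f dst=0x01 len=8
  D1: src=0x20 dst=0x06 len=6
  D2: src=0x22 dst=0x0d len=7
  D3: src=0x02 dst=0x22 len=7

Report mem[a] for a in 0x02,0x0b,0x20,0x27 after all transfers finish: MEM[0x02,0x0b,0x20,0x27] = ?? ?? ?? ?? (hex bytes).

#0 dst[0x01+8] := {0x81,0x94,0xfa,0x39,0xa4,0xea,0x7b,0x68}
#1 dst[0x06+6] := {0x94,0xfa,0x39,0xa4,0xea,0x7b}
#2 dst[0x0d+7] := {0x39,0xa4,0xea,0x7b,0x68,0xf3,0x96}
#3 dst[0x22+7] := {0x94,0xfa,0x39,0xa4,0x94,0xfa,0x39}
query mem[0x02]=0x94, mem[0x0b]=0x7b, mem[0x20]=0x94, mem[0x27]=0xfa

MEM[0x02,0x0b,0x20,0x27] = 94 7b 94 fa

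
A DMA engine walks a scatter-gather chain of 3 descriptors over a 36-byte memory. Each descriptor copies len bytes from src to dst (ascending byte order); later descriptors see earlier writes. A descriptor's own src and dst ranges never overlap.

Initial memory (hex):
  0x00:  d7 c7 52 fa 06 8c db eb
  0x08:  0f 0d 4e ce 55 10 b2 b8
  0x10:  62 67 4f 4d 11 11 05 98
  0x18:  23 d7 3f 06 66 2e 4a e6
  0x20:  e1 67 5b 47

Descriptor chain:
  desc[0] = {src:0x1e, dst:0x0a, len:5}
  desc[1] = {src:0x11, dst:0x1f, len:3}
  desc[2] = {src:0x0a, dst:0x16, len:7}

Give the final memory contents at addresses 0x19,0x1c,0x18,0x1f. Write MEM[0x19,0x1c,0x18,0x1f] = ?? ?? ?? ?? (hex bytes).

  after D0: wrote 5B at 0x0a = 4ae6e1675b
  after D1: wrote 3B at 0x1f = 674f4d
  after D2: wrote 7B at 0x16 = 4ae6e1675bb862
query mem[0x19]=0x67, mem[0x1c]=0x62, mem[0x18]=0xe1, mem[0x1f]=0x67

MEM[0x19,0x1c,0x18,0x1f] = 67 62 e1 67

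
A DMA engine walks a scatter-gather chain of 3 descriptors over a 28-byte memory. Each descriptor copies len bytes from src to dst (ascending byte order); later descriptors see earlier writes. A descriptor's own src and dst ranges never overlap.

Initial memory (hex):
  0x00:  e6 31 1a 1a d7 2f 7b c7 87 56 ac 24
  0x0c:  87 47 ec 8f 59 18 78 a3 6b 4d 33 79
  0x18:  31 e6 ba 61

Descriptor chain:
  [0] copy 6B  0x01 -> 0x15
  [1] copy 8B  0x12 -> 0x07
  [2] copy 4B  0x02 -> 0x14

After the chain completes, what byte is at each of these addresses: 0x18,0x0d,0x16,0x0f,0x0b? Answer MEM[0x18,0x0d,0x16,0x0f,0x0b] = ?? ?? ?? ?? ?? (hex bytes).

D0: mem[0x15..0x1a] <- [31 1a 1a d7 2f 7b]
D1: mem[0x07..0x0e] <- [78 a3 6b 31 1a 1a d7 2f]
D2: mem[0x14..0x17] <- [1a 1a d7 2f]
query mem[0x18]=0xd7, mem[0x0d]=0xd7, mem[0x16]=0xd7, mem[0x0f]=0x8f, mem[0x0b]=0x1a

MEM[0x18,0x0d,0x16,0x0f,0x0b] = d7 d7 d7 8f 1a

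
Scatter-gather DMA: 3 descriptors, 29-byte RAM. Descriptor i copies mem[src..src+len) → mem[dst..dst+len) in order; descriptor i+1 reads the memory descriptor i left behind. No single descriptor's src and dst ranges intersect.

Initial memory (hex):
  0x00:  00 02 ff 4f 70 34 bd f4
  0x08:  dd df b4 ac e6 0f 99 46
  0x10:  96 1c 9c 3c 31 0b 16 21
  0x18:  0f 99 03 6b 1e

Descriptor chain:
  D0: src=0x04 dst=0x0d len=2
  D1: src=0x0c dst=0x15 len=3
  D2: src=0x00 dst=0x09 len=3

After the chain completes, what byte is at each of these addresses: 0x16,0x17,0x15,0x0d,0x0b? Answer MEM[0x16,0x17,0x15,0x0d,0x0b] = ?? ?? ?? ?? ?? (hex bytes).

MEM[0x16,0x17,0x15,0x0d,0x0b] = 70 34 e6 70 ff

D0: mem[0x0d..0x0e] <- [70 34]
D1: mem[0x15..0x17] <- [e6 70 34]
D2: mem[0x09..0x0b] <- [00 02 ff]
query mem[0x16]=0x70, mem[0x17]=0x34, mem[0x15]=0xe6, mem[0x0d]=0x70, mem[0x0b]=0xff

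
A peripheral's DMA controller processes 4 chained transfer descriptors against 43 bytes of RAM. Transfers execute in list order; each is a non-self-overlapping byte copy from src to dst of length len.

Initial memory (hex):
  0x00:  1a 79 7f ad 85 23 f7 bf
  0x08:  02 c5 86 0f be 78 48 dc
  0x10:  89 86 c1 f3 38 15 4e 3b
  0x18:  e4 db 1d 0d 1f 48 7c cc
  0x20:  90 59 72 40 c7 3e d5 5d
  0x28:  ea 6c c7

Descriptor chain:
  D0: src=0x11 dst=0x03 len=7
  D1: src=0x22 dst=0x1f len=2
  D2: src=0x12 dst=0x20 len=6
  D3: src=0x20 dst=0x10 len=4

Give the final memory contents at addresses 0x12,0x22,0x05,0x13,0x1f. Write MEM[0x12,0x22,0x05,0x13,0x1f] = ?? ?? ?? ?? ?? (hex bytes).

MEM[0x12,0x22,0x05,0x13,0x1f] = 38 38 f3 15 72

  after D0: wrote 7B at 0x03 = 86c1f338154e3b
  after D1: wrote 2B at 0x1f = 7240
  after D2: wrote 6B at 0x20 = c1f338154e3b
  after D3: wrote 4B at 0x10 = c1f33815
query mem[0x12]=0x38, mem[0x22]=0x38, mem[0x05]=0xf3, mem[0x13]=0x15, mem[0x1f]=0x72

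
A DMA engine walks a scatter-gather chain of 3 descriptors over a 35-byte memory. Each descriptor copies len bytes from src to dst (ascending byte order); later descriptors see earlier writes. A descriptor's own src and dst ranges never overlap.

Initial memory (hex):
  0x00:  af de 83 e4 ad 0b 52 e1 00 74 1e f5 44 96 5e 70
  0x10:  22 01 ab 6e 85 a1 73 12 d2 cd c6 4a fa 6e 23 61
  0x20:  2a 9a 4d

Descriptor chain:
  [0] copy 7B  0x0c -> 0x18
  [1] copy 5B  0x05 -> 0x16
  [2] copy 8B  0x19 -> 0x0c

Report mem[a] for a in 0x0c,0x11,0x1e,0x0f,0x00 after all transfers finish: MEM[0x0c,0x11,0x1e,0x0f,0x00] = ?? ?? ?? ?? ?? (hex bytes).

MEM[0x0c,0x11,0x1e,0x0f,0x00] = 00 ab ab 22 af

D0: mem[0x18..0x1e] <- [44 96 5e 70 22 01 ab]
D1: mem[0x16..0x1a] <- [0b 52 e1 00 74]
D2: mem[0x0c..0x13] <- [00 74 70 22 01 ab 61 2a]
query mem[0x0c]=0x00, mem[0x11]=0xab, mem[0x1e]=0xab, mem[0x0f]=0x22, mem[0x00]=0xaf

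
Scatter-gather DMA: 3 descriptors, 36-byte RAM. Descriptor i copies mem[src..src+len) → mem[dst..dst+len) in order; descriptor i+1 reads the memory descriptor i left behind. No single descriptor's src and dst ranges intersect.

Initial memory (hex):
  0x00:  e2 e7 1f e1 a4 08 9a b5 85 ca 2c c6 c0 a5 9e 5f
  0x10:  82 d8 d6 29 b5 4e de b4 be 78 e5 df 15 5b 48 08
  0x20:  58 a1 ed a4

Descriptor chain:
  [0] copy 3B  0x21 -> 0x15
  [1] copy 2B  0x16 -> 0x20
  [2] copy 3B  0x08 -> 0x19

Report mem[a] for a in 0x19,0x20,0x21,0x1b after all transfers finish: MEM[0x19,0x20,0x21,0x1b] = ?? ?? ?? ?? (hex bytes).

MEM[0x19,0x20,0x21,0x1b] = 85 ed a4 2c

[0] 0x21->0x15 len=3 : a1 ed a4
[1] 0x16->0x20 len=2 : ed a4
[2] 0x08->0x19 len=3 : 85 ca 2c
query mem[0x19]=0x85, mem[0x20]=0xed, mem[0x21]=0xa4, mem[0x1b]=0x2c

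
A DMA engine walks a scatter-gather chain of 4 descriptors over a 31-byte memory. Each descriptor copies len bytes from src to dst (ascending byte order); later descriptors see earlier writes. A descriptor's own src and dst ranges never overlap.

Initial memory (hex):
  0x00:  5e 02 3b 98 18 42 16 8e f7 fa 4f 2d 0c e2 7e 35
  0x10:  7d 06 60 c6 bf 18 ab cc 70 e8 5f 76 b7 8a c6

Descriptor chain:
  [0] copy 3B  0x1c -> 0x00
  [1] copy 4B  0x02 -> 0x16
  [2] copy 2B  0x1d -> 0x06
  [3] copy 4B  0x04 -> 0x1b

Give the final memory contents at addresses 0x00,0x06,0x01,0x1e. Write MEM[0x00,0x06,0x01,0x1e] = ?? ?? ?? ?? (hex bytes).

D0: mem[0x00..0x02] <- [b7 8a c6]
D1: mem[0x16..0x19] <- [c6 98 18 42]
D2: mem[0x06..0x07] <- [8a c6]
D3: mem[0x1b..0x1e] <- [18 42 8a c6]
query mem[0x00]=0xb7, mem[0x06]=0x8a, mem[0x01]=0x8a, mem[0x1e]=0xc6

MEM[0x00,0x06,0x01,0x1e] = b7 8a 8a c6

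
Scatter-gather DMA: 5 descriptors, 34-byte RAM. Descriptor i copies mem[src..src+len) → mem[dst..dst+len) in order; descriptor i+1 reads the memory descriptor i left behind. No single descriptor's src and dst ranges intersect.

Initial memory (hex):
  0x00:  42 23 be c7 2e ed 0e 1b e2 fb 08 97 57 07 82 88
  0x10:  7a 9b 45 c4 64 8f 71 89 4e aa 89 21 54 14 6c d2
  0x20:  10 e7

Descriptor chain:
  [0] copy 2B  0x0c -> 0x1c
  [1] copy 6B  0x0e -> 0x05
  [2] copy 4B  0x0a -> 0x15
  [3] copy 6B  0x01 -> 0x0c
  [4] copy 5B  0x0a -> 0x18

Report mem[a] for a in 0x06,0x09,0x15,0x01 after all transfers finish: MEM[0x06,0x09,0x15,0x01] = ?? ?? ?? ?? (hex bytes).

MEM[0x06,0x09,0x15,0x01] = 88 45 c4 23

  after D0: wrote 2B at 0x1c = 5707
  after D1: wrote 6B at 0x05 = 82887a9b45c4
  after D2: wrote 4B at 0x15 = c4975707
  after D3: wrote 6B at 0x0c = 23bec72e8288
  after D4: wrote 5B at 0x18 = c49723bec7
query mem[0x06]=0x88, mem[0x09]=0x45, mem[0x15]=0xc4, mem[0x01]=0x23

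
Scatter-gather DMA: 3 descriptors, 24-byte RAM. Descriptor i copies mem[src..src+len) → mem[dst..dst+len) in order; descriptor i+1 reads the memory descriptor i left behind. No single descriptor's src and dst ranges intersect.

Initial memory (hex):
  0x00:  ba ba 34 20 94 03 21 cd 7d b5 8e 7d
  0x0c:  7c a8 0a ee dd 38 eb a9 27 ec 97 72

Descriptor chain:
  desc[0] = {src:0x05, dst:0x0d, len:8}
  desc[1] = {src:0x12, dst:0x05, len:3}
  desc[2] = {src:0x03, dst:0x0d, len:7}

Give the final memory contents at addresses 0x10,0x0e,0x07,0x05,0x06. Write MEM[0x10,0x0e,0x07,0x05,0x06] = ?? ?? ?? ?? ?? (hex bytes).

MEM[0x10,0x0e,0x07,0x05,0x06] = 7d 94 7c 8e 7d

[0] 0x05->0x0d len=8 : 03 21 cd 7d b5 8e 7d 7c
[1] 0x12->0x05 len=3 : 8e 7d 7c
[2] 0x03->0x0d len=7 : 20 94 8e 7d 7c 7d b5
query mem[0x10]=0x7d, mem[0x0e]=0x94, mem[0x07]=0x7c, mem[0x05]=0x8e, mem[0x06]=0x7d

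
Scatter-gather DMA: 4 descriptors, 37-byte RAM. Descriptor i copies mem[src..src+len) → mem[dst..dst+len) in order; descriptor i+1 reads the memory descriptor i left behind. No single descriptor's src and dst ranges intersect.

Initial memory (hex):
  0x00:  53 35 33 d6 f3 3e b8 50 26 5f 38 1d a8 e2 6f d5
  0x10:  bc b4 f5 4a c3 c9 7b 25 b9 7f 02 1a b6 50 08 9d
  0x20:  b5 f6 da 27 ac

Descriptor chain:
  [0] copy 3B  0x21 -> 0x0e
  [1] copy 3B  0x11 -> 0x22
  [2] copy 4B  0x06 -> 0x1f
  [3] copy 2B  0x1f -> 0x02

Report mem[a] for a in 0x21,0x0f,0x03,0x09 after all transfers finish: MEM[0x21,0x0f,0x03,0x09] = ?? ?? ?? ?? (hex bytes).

  after D0: wrote 3B at 0x0e = f6da27
  after D1: wrote 3B at 0x22 = b4f54a
  after D2: wrote 4B at 0x1f = b850265f
  after D3: wrote 2B at 0x02 = b850
query mem[0x21]=0x26, mem[0x0f]=0xda, mem[0x03]=0x50, mem[0x09]=0x5f

MEM[0x21,0x0f,0x03,0x09] = 26 da 50 5f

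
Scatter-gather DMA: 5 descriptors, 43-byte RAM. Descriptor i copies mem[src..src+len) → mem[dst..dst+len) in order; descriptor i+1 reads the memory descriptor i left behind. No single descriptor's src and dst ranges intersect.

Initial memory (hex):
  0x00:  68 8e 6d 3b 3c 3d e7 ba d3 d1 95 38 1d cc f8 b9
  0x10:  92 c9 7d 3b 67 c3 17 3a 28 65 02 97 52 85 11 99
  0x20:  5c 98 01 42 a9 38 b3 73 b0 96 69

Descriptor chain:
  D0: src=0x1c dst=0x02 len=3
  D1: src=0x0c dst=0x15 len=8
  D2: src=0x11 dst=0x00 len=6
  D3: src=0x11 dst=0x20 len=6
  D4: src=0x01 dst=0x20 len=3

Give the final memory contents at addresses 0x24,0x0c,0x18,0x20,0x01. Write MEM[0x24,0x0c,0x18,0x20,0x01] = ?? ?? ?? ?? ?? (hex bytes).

MEM[0x24,0x0c,0x18,0x20,0x01] = 1d 1d b9 7d 7d

D0: mem[0x02..0x04] <- [52 85 11]
D1: mem[0x15..0x1c] <- [1d cc f8 b9 92 c9 7d 3b]
D2: mem[0x00..0x05] <- [c9 7d 3b 67 1d cc]
D3: mem[0x20..0x25] <- [c9 7d 3b 67 1d cc]
D4: mem[0x20..0x22] <- [7d 3b 67]
query mem[0x24]=0x1d, mem[0x0c]=0x1d, mem[0x18]=0xb9, mem[0x20]=0x7d, mem[0x01]=0x7d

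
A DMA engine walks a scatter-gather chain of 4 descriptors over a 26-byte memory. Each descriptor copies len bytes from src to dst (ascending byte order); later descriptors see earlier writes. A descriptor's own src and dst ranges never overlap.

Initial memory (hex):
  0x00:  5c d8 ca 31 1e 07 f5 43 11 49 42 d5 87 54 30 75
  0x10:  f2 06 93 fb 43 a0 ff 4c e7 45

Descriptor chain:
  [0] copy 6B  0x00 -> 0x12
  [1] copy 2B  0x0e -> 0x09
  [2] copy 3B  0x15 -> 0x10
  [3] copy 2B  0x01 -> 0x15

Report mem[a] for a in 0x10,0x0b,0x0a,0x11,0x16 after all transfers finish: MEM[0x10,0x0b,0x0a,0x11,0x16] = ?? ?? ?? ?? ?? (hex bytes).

  after D0: wrote 6B at 0x12 = 5cd8ca311e07
  after D1: wrote 2B at 0x09 = 3075
  after D2: wrote 3B at 0x10 = 311e07
  after D3: wrote 2B at 0x15 = d8ca
query mem[0x10]=0x31, mem[0x0b]=0xd5, mem[0x0a]=0x75, mem[0x11]=0x1e, mem[0x16]=0xca

MEM[0x10,0x0b,0x0a,0x11,0x16] = 31 d5 75 1e ca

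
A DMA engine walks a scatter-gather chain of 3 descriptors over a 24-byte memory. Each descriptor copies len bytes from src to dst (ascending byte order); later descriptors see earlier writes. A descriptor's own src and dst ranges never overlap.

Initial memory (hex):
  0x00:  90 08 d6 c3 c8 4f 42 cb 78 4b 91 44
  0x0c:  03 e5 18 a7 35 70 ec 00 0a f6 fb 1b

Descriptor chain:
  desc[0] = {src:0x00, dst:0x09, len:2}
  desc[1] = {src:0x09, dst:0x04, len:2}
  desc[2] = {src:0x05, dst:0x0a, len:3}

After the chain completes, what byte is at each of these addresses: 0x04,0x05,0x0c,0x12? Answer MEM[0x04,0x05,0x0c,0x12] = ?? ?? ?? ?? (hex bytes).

  after D0: wrote 2B at 0x09 = 9008
  after D1: wrote 2B at 0x04 = 9008
  after D2: wrote 3B at 0x0a = 0842cb
query mem[0x04]=0x90, mem[0x05]=0x08, mem[0x0c]=0xcb, mem[0x12]=0xec

MEM[0x04,0x05,0x0c,0x12] = 90 08 cb ec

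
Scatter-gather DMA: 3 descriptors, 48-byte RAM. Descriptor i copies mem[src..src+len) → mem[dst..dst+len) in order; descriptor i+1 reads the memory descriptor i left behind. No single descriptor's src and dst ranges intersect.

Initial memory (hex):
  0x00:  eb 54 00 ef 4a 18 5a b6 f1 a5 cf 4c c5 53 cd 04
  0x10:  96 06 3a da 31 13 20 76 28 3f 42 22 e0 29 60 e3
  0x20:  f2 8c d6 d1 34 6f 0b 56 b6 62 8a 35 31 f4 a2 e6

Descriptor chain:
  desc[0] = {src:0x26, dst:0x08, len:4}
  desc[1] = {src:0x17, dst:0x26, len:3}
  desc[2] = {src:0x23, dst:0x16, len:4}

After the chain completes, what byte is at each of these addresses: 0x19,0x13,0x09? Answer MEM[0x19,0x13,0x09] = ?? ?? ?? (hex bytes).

MEM[0x19,0x13,0x09] = 76 da 56

#0 dst[0x08+4] := {0x0b,0x56,0xb6,0x62}
#1 dst[0x26+3] := {0x76,0x28,0x3f}
#2 dst[0x16+4] := {0xd1,0x34,0x6f,0x76}
query mem[0x19]=0x76, mem[0x13]=0xda, mem[0x09]=0x56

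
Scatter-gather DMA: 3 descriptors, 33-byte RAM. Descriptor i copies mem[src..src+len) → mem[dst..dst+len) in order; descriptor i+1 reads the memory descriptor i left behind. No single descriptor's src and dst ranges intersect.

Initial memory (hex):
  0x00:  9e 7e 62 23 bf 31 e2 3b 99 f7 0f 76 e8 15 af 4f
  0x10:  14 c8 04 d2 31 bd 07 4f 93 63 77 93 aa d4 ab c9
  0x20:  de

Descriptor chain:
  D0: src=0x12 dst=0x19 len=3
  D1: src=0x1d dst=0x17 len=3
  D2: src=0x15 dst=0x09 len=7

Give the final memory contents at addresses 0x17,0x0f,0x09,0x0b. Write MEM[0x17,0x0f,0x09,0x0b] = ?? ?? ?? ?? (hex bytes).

MEM[0x17,0x0f,0x09,0x0b] = d4 31 bd d4

D0: mem[0x19..0x1b] <- [04 d2 31]
D1: mem[0x17..0x19] <- [d4 ab c9]
D2: mem[0x09..0x0f] <- [bd 07 d4 ab c9 d2 31]
query mem[0x17]=0xd4, mem[0x0f]=0x31, mem[0x09]=0xbd, mem[0x0b]=0xd4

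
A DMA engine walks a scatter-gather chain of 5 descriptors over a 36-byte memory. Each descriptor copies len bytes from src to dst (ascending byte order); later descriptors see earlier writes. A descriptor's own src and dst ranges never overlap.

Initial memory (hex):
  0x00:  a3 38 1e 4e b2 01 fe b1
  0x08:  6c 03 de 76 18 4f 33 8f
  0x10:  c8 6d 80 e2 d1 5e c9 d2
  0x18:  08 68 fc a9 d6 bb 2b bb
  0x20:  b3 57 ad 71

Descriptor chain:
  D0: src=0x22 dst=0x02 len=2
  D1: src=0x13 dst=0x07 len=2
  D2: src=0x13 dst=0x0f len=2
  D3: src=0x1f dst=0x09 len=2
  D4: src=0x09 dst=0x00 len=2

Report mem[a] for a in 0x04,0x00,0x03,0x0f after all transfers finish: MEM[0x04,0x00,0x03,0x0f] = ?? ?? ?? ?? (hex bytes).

  after D0: wrote 2B at 0x02 = ad71
  after D1: wrote 2B at 0x07 = e2d1
  after D2: wrote 2B at 0x0f = e2d1
  after D3: wrote 2B at 0x09 = bbb3
  after D4: wrote 2B at 0x00 = bbb3
query mem[0x04]=0xb2, mem[0x00]=0xbb, mem[0x03]=0x71, mem[0x0f]=0xe2

MEM[0x04,0x00,0x03,0x0f] = b2 bb 71 e2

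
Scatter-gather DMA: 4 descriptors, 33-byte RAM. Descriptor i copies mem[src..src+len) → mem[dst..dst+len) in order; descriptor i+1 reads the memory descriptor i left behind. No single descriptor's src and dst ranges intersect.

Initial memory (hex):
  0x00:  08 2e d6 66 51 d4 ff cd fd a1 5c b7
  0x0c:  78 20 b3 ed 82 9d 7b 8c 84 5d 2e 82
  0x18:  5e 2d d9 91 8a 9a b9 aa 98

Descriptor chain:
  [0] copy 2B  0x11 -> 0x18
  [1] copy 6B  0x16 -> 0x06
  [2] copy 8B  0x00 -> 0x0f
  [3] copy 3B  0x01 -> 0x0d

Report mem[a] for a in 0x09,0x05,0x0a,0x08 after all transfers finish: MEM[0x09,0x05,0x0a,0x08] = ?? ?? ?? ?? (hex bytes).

MEM[0x09,0x05,0x0a,0x08] = 7b d4 d9 9d

D0: mem[0x18..0x19] <- [9d 7b]
D1: mem[0x06..0x0b] <- [2e 82 9d 7b d9 91]
D2: mem[0x0f..0x16] <- [08 2e d6 66 51 d4 2e 82]
D3: mem[0x0d..0x0f] <- [2e d6 66]
query mem[0x09]=0x7b, mem[0x05]=0xd4, mem[0x0a]=0xd9, mem[0x08]=0x9d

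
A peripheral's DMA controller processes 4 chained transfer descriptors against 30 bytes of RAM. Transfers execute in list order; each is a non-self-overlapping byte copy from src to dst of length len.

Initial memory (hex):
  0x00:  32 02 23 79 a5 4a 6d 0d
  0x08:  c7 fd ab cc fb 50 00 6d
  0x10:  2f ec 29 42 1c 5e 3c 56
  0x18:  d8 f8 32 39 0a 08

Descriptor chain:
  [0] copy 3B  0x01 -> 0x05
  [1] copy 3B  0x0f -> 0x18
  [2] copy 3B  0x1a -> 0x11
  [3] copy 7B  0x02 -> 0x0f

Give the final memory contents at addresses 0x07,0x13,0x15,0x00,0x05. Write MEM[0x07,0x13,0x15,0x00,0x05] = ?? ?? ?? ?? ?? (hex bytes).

MEM[0x07,0x13,0x15,0x00,0x05] = 79 23 c7 32 02

[0] 0x01->0x05 len=3 : 02 23 79
[1] 0x0f->0x18 len=3 : 6d 2f ec
[2] 0x1a->0x11 len=3 : ec 39 0a
[3] 0x02->0x0f len=7 : 23 79 a5 02 23 79 c7
query mem[0x07]=0x79, mem[0x13]=0x23, mem[0x15]=0xc7, mem[0x00]=0x32, mem[0x05]=0x02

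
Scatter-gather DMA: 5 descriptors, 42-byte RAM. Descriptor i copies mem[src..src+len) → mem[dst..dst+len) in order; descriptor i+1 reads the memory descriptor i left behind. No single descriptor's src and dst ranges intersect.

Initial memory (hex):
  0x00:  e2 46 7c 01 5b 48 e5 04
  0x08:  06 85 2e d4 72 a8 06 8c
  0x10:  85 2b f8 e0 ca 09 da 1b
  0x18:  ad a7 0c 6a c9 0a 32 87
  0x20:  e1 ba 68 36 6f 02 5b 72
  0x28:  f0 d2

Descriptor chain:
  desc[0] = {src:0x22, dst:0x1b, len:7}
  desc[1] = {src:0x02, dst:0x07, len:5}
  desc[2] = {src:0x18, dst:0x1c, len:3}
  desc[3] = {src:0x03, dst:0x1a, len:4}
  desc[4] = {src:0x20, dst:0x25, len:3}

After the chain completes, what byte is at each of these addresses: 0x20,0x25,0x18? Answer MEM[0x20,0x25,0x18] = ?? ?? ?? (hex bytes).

MEM[0x20,0x25,0x18] = 72 72 ad

  after D0: wrote 7B at 0x1b = 68366f025b72f0
  after D1: wrote 5B at 0x07 = 7c015b48e5
  after D2: wrote 3B at 0x1c = ada70c
  after D3: wrote 4B at 0x1a = 015b48e5
  after D4: wrote 3B at 0x25 = 72f068
query mem[0x20]=0x72, mem[0x25]=0x72, mem[0x18]=0xad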